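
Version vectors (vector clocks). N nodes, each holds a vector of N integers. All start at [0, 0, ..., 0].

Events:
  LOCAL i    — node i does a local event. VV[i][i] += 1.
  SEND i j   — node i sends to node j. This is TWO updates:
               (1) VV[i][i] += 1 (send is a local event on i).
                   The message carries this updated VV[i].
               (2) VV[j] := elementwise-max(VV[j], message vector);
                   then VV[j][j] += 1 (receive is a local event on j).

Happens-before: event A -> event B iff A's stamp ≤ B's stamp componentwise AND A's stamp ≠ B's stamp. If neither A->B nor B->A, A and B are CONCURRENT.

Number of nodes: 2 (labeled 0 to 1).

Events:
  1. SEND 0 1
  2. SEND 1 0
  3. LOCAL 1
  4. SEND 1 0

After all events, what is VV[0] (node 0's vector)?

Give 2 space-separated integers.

Initial: VV[0]=[0, 0]
Initial: VV[1]=[0, 0]
Event 1: SEND 0->1: VV[0][0]++ -> VV[0]=[1, 0], msg_vec=[1, 0]; VV[1]=max(VV[1],msg_vec) then VV[1][1]++ -> VV[1]=[1, 1]
Event 2: SEND 1->0: VV[1][1]++ -> VV[1]=[1, 2], msg_vec=[1, 2]; VV[0]=max(VV[0],msg_vec) then VV[0][0]++ -> VV[0]=[2, 2]
Event 3: LOCAL 1: VV[1][1]++ -> VV[1]=[1, 3]
Event 4: SEND 1->0: VV[1][1]++ -> VV[1]=[1, 4], msg_vec=[1, 4]; VV[0]=max(VV[0],msg_vec) then VV[0][0]++ -> VV[0]=[3, 4]
Final vectors: VV[0]=[3, 4]; VV[1]=[1, 4]

Answer: 3 4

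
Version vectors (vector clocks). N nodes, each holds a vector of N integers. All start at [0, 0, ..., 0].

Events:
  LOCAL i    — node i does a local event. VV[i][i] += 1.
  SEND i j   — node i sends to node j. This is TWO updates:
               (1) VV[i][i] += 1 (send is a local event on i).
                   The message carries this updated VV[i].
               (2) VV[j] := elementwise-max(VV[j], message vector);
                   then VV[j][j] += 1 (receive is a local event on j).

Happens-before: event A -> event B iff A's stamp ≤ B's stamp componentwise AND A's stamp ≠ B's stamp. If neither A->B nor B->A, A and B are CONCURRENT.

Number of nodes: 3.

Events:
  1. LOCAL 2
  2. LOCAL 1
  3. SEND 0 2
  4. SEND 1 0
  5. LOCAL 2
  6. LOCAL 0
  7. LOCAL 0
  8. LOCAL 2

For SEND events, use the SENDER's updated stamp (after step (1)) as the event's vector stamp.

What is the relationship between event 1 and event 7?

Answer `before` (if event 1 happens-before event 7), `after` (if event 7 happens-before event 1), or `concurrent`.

Initial: VV[0]=[0, 0, 0]
Initial: VV[1]=[0, 0, 0]
Initial: VV[2]=[0, 0, 0]
Event 1: LOCAL 2: VV[2][2]++ -> VV[2]=[0, 0, 1]
Event 2: LOCAL 1: VV[1][1]++ -> VV[1]=[0, 1, 0]
Event 3: SEND 0->2: VV[0][0]++ -> VV[0]=[1, 0, 0], msg_vec=[1, 0, 0]; VV[2]=max(VV[2],msg_vec) then VV[2][2]++ -> VV[2]=[1, 0, 2]
Event 4: SEND 1->0: VV[1][1]++ -> VV[1]=[0, 2, 0], msg_vec=[0, 2, 0]; VV[0]=max(VV[0],msg_vec) then VV[0][0]++ -> VV[0]=[2, 2, 0]
Event 5: LOCAL 2: VV[2][2]++ -> VV[2]=[1, 0, 3]
Event 6: LOCAL 0: VV[0][0]++ -> VV[0]=[3, 2, 0]
Event 7: LOCAL 0: VV[0][0]++ -> VV[0]=[4, 2, 0]
Event 8: LOCAL 2: VV[2][2]++ -> VV[2]=[1, 0, 4]
Event 1 stamp: [0, 0, 1]
Event 7 stamp: [4, 2, 0]
[0, 0, 1] <= [4, 2, 0]? False
[4, 2, 0] <= [0, 0, 1]? False
Relation: concurrent

Answer: concurrent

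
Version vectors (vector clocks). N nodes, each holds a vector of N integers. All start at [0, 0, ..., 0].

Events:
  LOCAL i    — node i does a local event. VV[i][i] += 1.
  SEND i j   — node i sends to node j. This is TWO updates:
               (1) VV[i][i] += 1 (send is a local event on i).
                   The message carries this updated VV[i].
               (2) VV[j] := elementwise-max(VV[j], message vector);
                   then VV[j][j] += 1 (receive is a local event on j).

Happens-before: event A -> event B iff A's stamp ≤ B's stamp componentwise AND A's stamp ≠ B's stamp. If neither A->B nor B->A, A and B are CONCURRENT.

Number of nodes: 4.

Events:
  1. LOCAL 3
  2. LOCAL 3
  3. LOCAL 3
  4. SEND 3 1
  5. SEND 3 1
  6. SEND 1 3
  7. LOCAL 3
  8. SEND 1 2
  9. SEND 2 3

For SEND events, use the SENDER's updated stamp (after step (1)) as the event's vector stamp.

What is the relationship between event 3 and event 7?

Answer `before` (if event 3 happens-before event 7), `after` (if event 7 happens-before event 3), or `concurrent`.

Initial: VV[0]=[0, 0, 0, 0]
Initial: VV[1]=[0, 0, 0, 0]
Initial: VV[2]=[0, 0, 0, 0]
Initial: VV[3]=[0, 0, 0, 0]
Event 1: LOCAL 3: VV[3][3]++ -> VV[3]=[0, 0, 0, 1]
Event 2: LOCAL 3: VV[3][3]++ -> VV[3]=[0, 0, 0, 2]
Event 3: LOCAL 3: VV[3][3]++ -> VV[3]=[0, 0, 0, 3]
Event 4: SEND 3->1: VV[3][3]++ -> VV[3]=[0, 0, 0, 4], msg_vec=[0, 0, 0, 4]; VV[1]=max(VV[1],msg_vec) then VV[1][1]++ -> VV[1]=[0, 1, 0, 4]
Event 5: SEND 3->1: VV[3][3]++ -> VV[3]=[0, 0, 0, 5], msg_vec=[0, 0, 0, 5]; VV[1]=max(VV[1],msg_vec) then VV[1][1]++ -> VV[1]=[0, 2, 0, 5]
Event 6: SEND 1->3: VV[1][1]++ -> VV[1]=[0, 3, 0, 5], msg_vec=[0, 3, 0, 5]; VV[3]=max(VV[3],msg_vec) then VV[3][3]++ -> VV[3]=[0, 3, 0, 6]
Event 7: LOCAL 3: VV[3][3]++ -> VV[3]=[0, 3, 0, 7]
Event 8: SEND 1->2: VV[1][1]++ -> VV[1]=[0, 4, 0, 5], msg_vec=[0, 4, 0, 5]; VV[2]=max(VV[2],msg_vec) then VV[2][2]++ -> VV[2]=[0, 4, 1, 5]
Event 9: SEND 2->3: VV[2][2]++ -> VV[2]=[0, 4, 2, 5], msg_vec=[0, 4, 2, 5]; VV[3]=max(VV[3],msg_vec) then VV[3][3]++ -> VV[3]=[0, 4, 2, 8]
Event 3 stamp: [0, 0, 0, 3]
Event 7 stamp: [0, 3, 0, 7]
[0, 0, 0, 3] <= [0, 3, 0, 7]? True
[0, 3, 0, 7] <= [0, 0, 0, 3]? False
Relation: before

Answer: before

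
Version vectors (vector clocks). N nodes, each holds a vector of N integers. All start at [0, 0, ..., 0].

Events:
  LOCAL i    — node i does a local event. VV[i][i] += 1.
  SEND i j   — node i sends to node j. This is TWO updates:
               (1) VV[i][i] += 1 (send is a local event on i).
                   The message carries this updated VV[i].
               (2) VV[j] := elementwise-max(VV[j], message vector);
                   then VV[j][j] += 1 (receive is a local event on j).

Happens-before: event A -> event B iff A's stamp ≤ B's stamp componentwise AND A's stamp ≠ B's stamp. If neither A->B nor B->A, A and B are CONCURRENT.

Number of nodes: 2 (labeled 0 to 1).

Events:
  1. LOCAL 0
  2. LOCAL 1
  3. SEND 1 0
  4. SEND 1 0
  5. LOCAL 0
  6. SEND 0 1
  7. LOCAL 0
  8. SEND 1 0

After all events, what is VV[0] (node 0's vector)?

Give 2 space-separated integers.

Answer: 7 5

Derivation:
Initial: VV[0]=[0, 0]
Initial: VV[1]=[0, 0]
Event 1: LOCAL 0: VV[0][0]++ -> VV[0]=[1, 0]
Event 2: LOCAL 1: VV[1][1]++ -> VV[1]=[0, 1]
Event 3: SEND 1->0: VV[1][1]++ -> VV[1]=[0, 2], msg_vec=[0, 2]; VV[0]=max(VV[0],msg_vec) then VV[0][0]++ -> VV[0]=[2, 2]
Event 4: SEND 1->0: VV[1][1]++ -> VV[1]=[0, 3], msg_vec=[0, 3]; VV[0]=max(VV[0],msg_vec) then VV[0][0]++ -> VV[0]=[3, 3]
Event 5: LOCAL 0: VV[0][0]++ -> VV[0]=[4, 3]
Event 6: SEND 0->1: VV[0][0]++ -> VV[0]=[5, 3], msg_vec=[5, 3]; VV[1]=max(VV[1],msg_vec) then VV[1][1]++ -> VV[1]=[5, 4]
Event 7: LOCAL 0: VV[0][0]++ -> VV[0]=[6, 3]
Event 8: SEND 1->0: VV[1][1]++ -> VV[1]=[5, 5], msg_vec=[5, 5]; VV[0]=max(VV[0],msg_vec) then VV[0][0]++ -> VV[0]=[7, 5]
Final vectors: VV[0]=[7, 5]; VV[1]=[5, 5]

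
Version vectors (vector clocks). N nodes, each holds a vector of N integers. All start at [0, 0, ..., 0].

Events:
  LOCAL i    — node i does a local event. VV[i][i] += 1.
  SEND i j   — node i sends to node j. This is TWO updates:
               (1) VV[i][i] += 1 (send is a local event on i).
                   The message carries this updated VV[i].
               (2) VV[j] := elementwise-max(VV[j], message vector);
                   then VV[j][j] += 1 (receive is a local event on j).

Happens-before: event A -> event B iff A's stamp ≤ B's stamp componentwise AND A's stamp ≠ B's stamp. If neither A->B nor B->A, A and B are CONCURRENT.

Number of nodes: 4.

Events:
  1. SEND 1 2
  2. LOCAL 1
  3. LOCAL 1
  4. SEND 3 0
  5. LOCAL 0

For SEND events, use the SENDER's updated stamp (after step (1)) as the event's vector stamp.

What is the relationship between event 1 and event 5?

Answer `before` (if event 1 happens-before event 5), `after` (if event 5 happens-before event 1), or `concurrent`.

Answer: concurrent

Derivation:
Initial: VV[0]=[0, 0, 0, 0]
Initial: VV[1]=[0, 0, 0, 0]
Initial: VV[2]=[0, 0, 0, 0]
Initial: VV[3]=[0, 0, 0, 0]
Event 1: SEND 1->2: VV[1][1]++ -> VV[1]=[0, 1, 0, 0], msg_vec=[0, 1, 0, 0]; VV[2]=max(VV[2],msg_vec) then VV[2][2]++ -> VV[2]=[0, 1, 1, 0]
Event 2: LOCAL 1: VV[1][1]++ -> VV[1]=[0, 2, 0, 0]
Event 3: LOCAL 1: VV[1][1]++ -> VV[1]=[0, 3, 0, 0]
Event 4: SEND 3->0: VV[3][3]++ -> VV[3]=[0, 0, 0, 1], msg_vec=[0, 0, 0, 1]; VV[0]=max(VV[0],msg_vec) then VV[0][0]++ -> VV[0]=[1, 0, 0, 1]
Event 5: LOCAL 0: VV[0][0]++ -> VV[0]=[2, 0, 0, 1]
Event 1 stamp: [0, 1, 0, 0]
Event 5 stamp: [2, 0, 0, 1]
[0, 1, 0, 0] <= [2, 0, 0, 1]? False
[2, 0, 0, 1] <= [0, 1, 0, 0]? False
Relation: concurrent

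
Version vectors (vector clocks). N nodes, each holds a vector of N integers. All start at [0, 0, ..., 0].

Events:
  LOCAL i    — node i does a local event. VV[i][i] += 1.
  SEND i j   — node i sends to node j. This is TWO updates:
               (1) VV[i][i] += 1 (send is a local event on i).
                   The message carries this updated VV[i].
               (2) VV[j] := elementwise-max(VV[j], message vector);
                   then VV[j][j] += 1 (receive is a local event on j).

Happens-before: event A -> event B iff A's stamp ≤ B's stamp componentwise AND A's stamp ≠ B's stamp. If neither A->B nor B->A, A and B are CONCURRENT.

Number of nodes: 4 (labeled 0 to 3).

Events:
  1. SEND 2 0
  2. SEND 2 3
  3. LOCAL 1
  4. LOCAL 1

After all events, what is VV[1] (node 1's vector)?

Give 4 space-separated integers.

Initial: VV[0]=[0, 0, 0, 0]
Initial: VV[1]=[0, 0, 0, 0]
Initial: VV[2]=[0, 0, 0, 0]
Initial: VV[3]=[0, 0, 0, 0]
Event 1: SEND 2->0: VV[2][2]++ -> VV[2]=[0, 0, 1, 0], msg_vec=[0, 0, 1, 0]; VV[0]=max(VV[0],msg_vec) then VV[0][0]++ -> VV[0]=[1, 0, 1, 0]
Event 2: SEND 2->3: VV[2][2]++ -> VV[2]=[0, 0, 2, 0], msg_vec=[0, 0, 2, 0]; VV[3]=max(VV[3],msg_vec) then VV[3][3]++ -> VV[3]=[0, 0, 2, 1]
Event 3: LOCAL 1: VV[1][1]++ -> VV[1]=[0, 1, 0, 0]
Event 4: LOCAL 1: VV[1][1]++ -> VV[1]=[0, 2, 0, 0]
Final vectors: VV[0]=[1, 0, 1, 0]; VV[1]=[0, 2, 0, 0]; VV[2]=[0, 0, 2, 0]; VV[3]=[0, 0, 2, 1]

Answer: 0 2 0 0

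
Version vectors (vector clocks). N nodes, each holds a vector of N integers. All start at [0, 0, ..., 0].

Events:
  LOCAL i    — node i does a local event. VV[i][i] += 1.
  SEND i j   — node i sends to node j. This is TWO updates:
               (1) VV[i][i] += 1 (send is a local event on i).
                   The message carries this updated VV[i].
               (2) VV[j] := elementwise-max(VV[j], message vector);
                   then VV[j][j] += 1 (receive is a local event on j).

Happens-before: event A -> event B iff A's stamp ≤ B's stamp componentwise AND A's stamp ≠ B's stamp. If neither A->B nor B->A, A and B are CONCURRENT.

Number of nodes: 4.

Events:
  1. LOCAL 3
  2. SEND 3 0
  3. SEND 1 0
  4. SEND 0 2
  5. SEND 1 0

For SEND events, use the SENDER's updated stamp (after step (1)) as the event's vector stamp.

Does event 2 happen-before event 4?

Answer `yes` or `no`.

Initial: VV[0]=[0, 0, 0, 0]
Initial: VV[1]=[0, 0, 0, 0]
Initial: VV[2]=[0, 0, 0, 0]
Initial: VV[3]=[0, 0, 0, 0]
Event 1: LOCAL 3: VV[3][3]++ -> VV[3]=[0, 0, 0, 1]
Event 2: SEND 3->0: VV[3][3]++ -> VV[3]=[0, 0, 0, 2], msg_vec=[0, 0, 0, 2]; VV[0]=max(VV[0],msg_vec) then VV[0][0]++ -> VV[0]=[1, 0, 0, 2]
Event 3: SEND 1->0: VV[1][1]++ -> VV[1]=[0, 1, 0, 0], msg_vec=[0, 1, 0, 0]; VV[0]=max(VV[0],msg_vec) then VV[0][0]++ -> VV[0]=[2, 1, 0, 2]
Event 4: SEND 0->2: VV[0][0]++ -> VV[0]=[3, 1, 0, 2], msg_vec=[3, 1, 0, 2]; VV[2]=max(VV[2],msg_vec) then VV[2][2]++ -> VV[2]=[3, 1, 1, 2]
Event 5: SEND 1->0: VV[1][1]++ -> VV[1]=[0, 2, 0, 0], msg_vec=[0, 2, 0, 0]; VV[0]=max(VV[0],msg_vec) then VV[0][0]++ -> VV[0]=[4, 2, 0, 2]
Event 2 stamp: [0, 0, 0, 2]
Event 4 stamp: [3, 1, 0, 2]
[0, 0, 0, 2] <= [3, 1, 0, 2]? True. Equal? False. Happens-before: True

Answer: yes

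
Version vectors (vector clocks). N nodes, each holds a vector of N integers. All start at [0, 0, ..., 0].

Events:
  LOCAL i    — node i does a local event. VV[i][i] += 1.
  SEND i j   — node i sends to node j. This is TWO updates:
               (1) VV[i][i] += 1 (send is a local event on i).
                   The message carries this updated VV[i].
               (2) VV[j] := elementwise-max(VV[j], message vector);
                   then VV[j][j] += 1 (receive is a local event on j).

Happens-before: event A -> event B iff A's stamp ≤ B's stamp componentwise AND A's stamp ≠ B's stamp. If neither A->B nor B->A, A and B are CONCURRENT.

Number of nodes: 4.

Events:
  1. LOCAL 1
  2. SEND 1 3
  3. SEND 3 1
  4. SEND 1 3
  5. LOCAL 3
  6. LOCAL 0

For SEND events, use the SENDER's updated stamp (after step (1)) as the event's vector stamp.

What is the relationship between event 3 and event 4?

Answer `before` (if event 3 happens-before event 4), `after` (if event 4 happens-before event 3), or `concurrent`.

Initial: VV[0]=[0, 0, 0, 0]
Initial: VV[1]=[0, 0, 0, 0]
Initial: VV[2]=[0, 0, 0, 0]
Initial: VV[3]=[0, 0, 0, 0]
Event 1: LOCAL 1: VV[1][1]++ -> VV[1]=[0, 1, 0, 0]
Event 2: SEND 1->3: VV[1][1]++ -> VV[1]=[0, 2, 0, 0], msg_vec=[0, 2, 0, 0]; VV[3]=max(VV[3],msg_vec) then VV[3][3]++ -> VV[3]=[0, 2, 0, 1]
Event 3: SEND 3->1: VV[3][3]++ -> VV[3]=[0, 2, 0, 2], msg_vec=[0, 2, 0, 2]; VV[1]=max(VV[1],msg_vec) then VV[1][1]++ -> VV[1]=[0, 3, 0, 2]
Event 4: SEND 1->3: VV[1][1]++ -> VV[1]=[0, 4, 0, 2], msg_vec=[0, 4, 0, 2]; VV[3]=max(VV[3],msg_vec) then VV[3][3]++ -> VV[3]=[0, 4, 0, 3]
Event 5: LOCAL 3: VV[3][3]++ -> VV[3]=[0, 4, 0, 4]
Event 6: LOCAL 0: VV[0][0]++ -> VV[0]=[1, 0, 0, 0]
Event 3 stamp: [0, 2, 0, 2]
Event 4 stamp: [0, 4, 0, 2]
[0, 2, 0, 2] <= [0, 4, 0, 2]? True
[0, 4, 0, 2] <= [0, 2, 0, 2]? False
Relation: before

Answer: before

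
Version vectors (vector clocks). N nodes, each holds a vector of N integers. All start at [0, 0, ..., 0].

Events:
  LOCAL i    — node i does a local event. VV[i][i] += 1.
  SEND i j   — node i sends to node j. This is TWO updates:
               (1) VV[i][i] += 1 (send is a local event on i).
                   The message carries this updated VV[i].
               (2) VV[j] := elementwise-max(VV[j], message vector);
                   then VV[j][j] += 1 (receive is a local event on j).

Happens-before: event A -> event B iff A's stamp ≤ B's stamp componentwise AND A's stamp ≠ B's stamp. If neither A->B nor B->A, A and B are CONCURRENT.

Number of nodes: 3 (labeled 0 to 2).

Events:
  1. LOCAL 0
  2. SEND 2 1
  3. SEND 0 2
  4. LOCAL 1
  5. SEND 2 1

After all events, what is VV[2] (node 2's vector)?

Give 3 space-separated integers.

Initial: VV[0]=[0, 0, 0]
Initial: VV[1]=[0, 0, 0]
Initial: VV[2]=[0, 0, 0]
Event 1: LOCAL 0: VV[0][0]++ -> VV[0]=[1, 0, 0]
Event 2: SEND 2->1: VV[2][2]++ -> VV[2]=[0, 0, 1], msg_vec=[0, 0, 1]; VV[1]=max(VV[1],msg_vec) then VV[1][1]++ -> VV[1]=[0, 1, 1]
Event 3: SEND 0->2: VV[0][0]++ -> VV[0]=[2, 0, 0], msg_vec=[2, 0, 0]; VV[2]=max(VV[2],msg_vec) then VV[2][2]++ -> VV[2]=[2, 0, 2]
Event 4: LOCAL 1: VV[1][1]++ -> VV[1]=[0, 2, 1]
Event 5: SEND 2->1: VV[2][2]++ -> VV[2]=[2, 0, 3], msg_vec=[2, 0, 3]; VV[1]=max(VV[1],msg_vec) then VV[1][1]++ -> VV[1]=[2, 3, 3]
Final vectors: VV[0]=[2, 0, 0]; VV[1]=[2, 3, 3]; VV[2]=[2, 0, 3]

Answer: 2 0 3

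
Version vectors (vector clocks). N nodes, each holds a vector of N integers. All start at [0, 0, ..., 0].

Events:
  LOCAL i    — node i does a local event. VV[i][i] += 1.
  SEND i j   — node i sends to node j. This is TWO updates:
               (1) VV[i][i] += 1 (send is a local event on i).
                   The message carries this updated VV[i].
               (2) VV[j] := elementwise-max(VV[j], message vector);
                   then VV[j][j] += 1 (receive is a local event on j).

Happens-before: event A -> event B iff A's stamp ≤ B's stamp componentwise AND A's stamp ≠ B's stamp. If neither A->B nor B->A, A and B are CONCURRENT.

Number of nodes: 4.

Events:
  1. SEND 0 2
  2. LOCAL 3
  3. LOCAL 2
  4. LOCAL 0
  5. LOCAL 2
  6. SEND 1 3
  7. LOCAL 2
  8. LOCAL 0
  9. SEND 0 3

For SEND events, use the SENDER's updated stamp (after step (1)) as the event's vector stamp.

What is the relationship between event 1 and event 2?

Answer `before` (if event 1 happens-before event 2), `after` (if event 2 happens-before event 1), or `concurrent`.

Initial: VV[0]=[0, 0, 0, 0]
Initial: VV[1]=[0, 0, 0, 0]
Initial: VV[2]=[0, 0, 0, 0]
Initial: VV[3]=[0, 0, 0, 0]
Event 1: SEND 0->2: VV[0][0]++ -> VV[0]=[1, 0, 0, 0], msg_vec=[1, 0, 0, 0]; VV[2]=max(VV[2],msg_vec) then VV[2][2]++ -> VV[2]=[1, 0, 1, 0]
Event 2: LOCAL 3: VV[3][3]++ -> VV[3]=[0, 0, 0, 1]
Event 3: LOCAL 2: VV[2][2]++ -> VV[2]=[1, 0, 2, 0]
Event 4: LOCAL 0: VV[0][0]++ -> VV[0]=[2, 0, 0, 0]
Event 5: LOCAL 2: VV[2][2]++ -> VV[2]=[1, 0, 3, 0]
Event 6: SEND 1->3: VV[1][1]++ -> VV[1]=[0, 1, 0, 0], msg_vec=[0, 1, 0, 0]; VV[3]=max(VV[3],msg_vec) then VV[3][3]++ -> VV[3]=[0, 1, 0, 2]
Event 7: LOCAL 2: VV[2][2]++ -> VV[2]=[1, 0, 4, 0]
Event 8: LOCAL 0: VV[0][0]++ -> VV[0]=[3, 0, 0, 0]
Event 9: SEND 0->3: VV[0][0]++ -> VV[0]=[4, 0, 0, 0], msg_vec=[4, 0, 0, 0]; VV[3]=max(VV[3],msg_vec) then VV[3][3]++ -> VV[3]=[4, 1, 0, 3]
Event 1 stamp: [1, 0, 0, 0]
Event 2 stamp: [0, 0, 0, 1]
[1, 0, 0, 0] <= [0, 0, 0, 1]? False
[0, 0, 0, 1] <= [1, 0, 0, 0]? False
Relation: concurrent

Answer: concurrent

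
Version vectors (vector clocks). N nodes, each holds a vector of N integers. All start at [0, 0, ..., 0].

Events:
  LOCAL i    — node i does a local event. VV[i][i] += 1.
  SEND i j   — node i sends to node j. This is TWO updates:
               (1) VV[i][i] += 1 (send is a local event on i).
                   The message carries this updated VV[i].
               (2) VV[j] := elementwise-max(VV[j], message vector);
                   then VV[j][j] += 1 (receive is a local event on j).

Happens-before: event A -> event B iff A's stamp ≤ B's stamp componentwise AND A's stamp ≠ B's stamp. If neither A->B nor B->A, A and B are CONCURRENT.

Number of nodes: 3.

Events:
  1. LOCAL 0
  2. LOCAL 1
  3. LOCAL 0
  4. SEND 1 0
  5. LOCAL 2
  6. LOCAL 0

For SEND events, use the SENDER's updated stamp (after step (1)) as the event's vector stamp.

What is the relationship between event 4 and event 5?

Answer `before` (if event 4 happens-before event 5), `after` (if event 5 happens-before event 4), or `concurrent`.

Answer: concurrent

Derivation:
Initial: VV[0]=[0, 0, 0]
Initial: VV[1]=[0, 0, 0]
Initial: VV[2]=[0, 0, 0]
Event 1: LOCAL 0: VV[0][0]++ -> VV[0]=[1, 0, 0]
Event 2: LOCAL 1: VV[1][1]++ -> VV[1]=[0, 1, 0]
Event 3: LOCAL 0: VV[0][0]++ -> VV[0]=[2, 0, 0]
Event 4: SEND 1->0: VV[1][1]++ -> VV[1]=[0, 2, 0], msg_vec=[0, 2, 0]; VV[0]=max(VV[0],msg_vec) then VV[0][0]++ -> VV[0]=[3, 2, 0]
Event 5: LOCAL 2: VV[2][2]++ -> VV[2]=[0, 0, 1]
Event 6: LOCAL 0: VV[0][0]++ -> VV[0]=[4, 2, 0]
Event 4 stamp: [0, 2, 0]
Event 5 stamp: [0, 0, 1]
[0, 2, 0] <= [0, 0, 1]? False
[0, 0, 1] <= [0, 2, 0]? False
Relation: concurrent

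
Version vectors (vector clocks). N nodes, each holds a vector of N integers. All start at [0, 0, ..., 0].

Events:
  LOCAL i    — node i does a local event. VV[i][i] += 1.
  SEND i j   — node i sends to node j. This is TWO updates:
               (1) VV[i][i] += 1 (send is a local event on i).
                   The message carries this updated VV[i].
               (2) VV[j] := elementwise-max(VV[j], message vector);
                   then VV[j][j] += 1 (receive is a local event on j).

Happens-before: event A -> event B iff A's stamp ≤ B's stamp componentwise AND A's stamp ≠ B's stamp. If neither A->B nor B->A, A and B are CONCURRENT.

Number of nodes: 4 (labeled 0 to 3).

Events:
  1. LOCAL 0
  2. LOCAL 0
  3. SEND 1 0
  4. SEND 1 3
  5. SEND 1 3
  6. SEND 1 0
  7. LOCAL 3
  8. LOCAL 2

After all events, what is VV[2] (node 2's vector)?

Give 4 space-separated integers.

Initial: VV[0]=[0, 0, 0, 0]
Initial: VV[1]=[0, 0, 0, 0]
Initial: VV[2]=[0, 0, 0, 0]
Initial: VV[3]=[0, 0, 0, 0]
Event 1: LOCAL 0: VV[0][0]++ -> VV[0]=[1, 0, 0, 0]
Event 2: LOCAL 0: VV[0][0]++ -> VV[0]=[2, 0, 0, 0]
Event 3: SEND 1->0: VV[1][1]++ -> VV[1]=[0, 1, 0, 0], msg_vec=[0, 1, 0, 0]; VV[0]=max(VV[0],msg_vec) then VV[0][0]++ -> VV[0]=[3, 1, 0, 0]
Event 4: SEND 1->3: VV[1][1]++ -> VV[1]=[0, 2, 0, 0], msg_vec=[0, 2, 0, 0]; VV[3]=max(VV[3],msg_vec) then VV[3][3]++ -> VV[3]=[0, 2, 0, 1]
Event 5: SEND 1->3: VV[1][1]++ -> VV[1]=[0, 3, 0, 0], msg_vec=[0, 3, 0, 0]; VV[3]=max(VV[3],msg_vec) then VV[3][3]++ -> VV[3]=[0, 3, 0, 2]
Event 6: SEND 1->0: VV[1][1]++ -> VV[1]=[0, 4, 0, 0], msg_vec=[0, 4, 0, 0]; VV[0]=max(VV[0],msg_vec) then VV[0][0]++ -> VV[0]=[4, 4, 0, 0]
Event 7: LOCAL 3: VV[3][3]++ -> VV[3]=[0, 3, 0, 3]
Event 8: LOCAL 2: VV[2][2]++ -> VV[2]=[0, 0, 1, 0]
Final vectors: VV[0]=[4, 4, 0, 0]; VV[1]=[0, 4, 0, 0]; VV[2]=[0, 0, 1, 0]; VV[3]=[0, 3, 0, 3]

Answer: 0 0 1 0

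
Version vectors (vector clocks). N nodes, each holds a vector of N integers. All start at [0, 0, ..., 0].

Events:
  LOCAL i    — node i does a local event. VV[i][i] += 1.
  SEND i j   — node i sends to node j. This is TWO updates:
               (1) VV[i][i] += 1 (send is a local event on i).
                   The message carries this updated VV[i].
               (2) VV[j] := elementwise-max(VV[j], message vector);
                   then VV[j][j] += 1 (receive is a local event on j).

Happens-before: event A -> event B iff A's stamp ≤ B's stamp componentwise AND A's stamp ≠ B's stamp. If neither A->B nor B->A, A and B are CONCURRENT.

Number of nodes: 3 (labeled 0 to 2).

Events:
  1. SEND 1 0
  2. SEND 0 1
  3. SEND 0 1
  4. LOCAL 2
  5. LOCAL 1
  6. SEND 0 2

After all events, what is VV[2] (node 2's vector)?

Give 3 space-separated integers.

Initial: VV[0]=[0, 0, 0]
Initial: VV[1]=[0, 0, 0]
Initial: VV[2]=[0, 0, 0]
Event 1: SEND 1->0: VV[1][1]++ -> VV[1]=[0, 1, 0], msg_vec=[0, 1, 0]; VV[0]=max(VV[0],msg_vec) then VV[0][0]++ -> VV[0]=[1, 1, 0]
Event 2: SEND 0->1: VV[0][0]++ -> VV[0]=[2, 1, 0], msg_vec=[2, 1, 0]; VV[1]=max(VV[1],msg_vec) then VV[1][1]++ -> VV[1]=[2, 2, 0]
Event 3: SEND 0->1: VV[0][0]++ -> VV[0]=[3, 1, 0], msg_vec=[3, 1, 0]; VV[1]=max(VV[1],msg_vec) then VV[1][1]++ -> VV[1]=[3, 3, 0]
Event 4: LOCAL 2: VV[2][2]++ -> VV[2]=[0, 0, 1]
Event 5: LOCAL 1: VV[1][1]++ -> VV[1]=[3, 4, 0]
Event 6: SEND 0->2: VV[0][0]++ -> VV[0]=[4, 1, 0], msg_vec=[4, 1, 0]; VV[2]=max(VV[2],msg_vec) then VV[2][2]++ -> VV[2]=[4, 1, 2]
Final vectors: VV[0]=[4, 1, 0]; VV[1]=[3, 4, 0]; VV[2]=[4, 1, 2]

Answer: 4 1 2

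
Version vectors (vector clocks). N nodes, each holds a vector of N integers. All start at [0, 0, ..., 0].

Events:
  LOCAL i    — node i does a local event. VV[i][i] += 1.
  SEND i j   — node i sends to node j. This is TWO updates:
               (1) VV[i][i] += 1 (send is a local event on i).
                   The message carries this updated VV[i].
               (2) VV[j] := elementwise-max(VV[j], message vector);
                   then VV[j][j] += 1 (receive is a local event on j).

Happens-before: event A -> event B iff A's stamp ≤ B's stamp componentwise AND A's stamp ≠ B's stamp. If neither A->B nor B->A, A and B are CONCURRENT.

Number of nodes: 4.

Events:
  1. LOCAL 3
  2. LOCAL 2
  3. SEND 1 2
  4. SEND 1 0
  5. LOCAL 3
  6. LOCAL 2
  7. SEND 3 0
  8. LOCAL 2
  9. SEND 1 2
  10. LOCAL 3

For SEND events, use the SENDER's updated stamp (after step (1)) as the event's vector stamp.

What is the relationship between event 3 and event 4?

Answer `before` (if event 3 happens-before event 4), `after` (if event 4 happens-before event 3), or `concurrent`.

Answer: before

Derivation:
Initial: VV[0]=[0, 0, 0, 0]
Initial: VV[1]=[0, 0, 0, 0]
Initial: VV[2]=[0, 0, 0, 0]
Initial: VV[3]=[0, 0, 0, 0]
Event 1: LOCAL 3: VV[3][3]++ -> VV[3]=[0, 0, 0, 1]
Event 2: LOCAL 2: VV[2][2]++ -> VV[2]=[0, 0, 1, 0]
Event 3: SEND 1->2: VV[1][1]++ -> VV[1]=[0, 1, 0, 0], msg_vec=[0, 1, 0, 0]; VV[2]=max(VV[2],msg_vec) then VV[2][2]++ -> VV[2]=[0, 1, 2, 0]
Event 4: SEND 1->0: VV[1][1]++ -> VV[1]=[0, 2, 0, 0], msg_vec=[0, 2, 0, 0]; VV[0]=max(VV[0],msg_vec) then VV[0][0]++ -> VV[0]=[1, 2, 0, 0]
Event 5: LOCAL 3: VV[3][3]++ -> VV[3]=[0, 0, 0, 2]
Event 6: LOCAL 2: VV[2][2]++ -> VV[2]=[0, 1, 3, 0]
Event 7: SEND 3->0: VV[3][3]++ -> VV[3]=[0, 0, 0, 3], msg_vec=[0, 0, 0, 3]; VV[0]=max(VV[0],msg_vec) then VV[0][0]++ -> VV[0]=[2, 2, 0, 3]
Event 8: LOCAL 2: VV[2][2]++ -> VV[2]=[0, 1, 4, 0]
Event 9: SEND 1->2: VV[1][1]++ -> VV[1]=[0, 3, 0, 0], msg_vec=[0, 3, 0, 0]; VV[2]=max(VV[2],msg_vec) then VV[2][2]++ -> VV[2]=[0, 3, 5, 0]
Event 10: LOCAL 3: VV[3][3]++ -> VV[3]=[0, 0, 0, 4]
Event 3 stamp: [0, 1, 0, 0]
Event 4 stamp: [0, 2, 0, 0]
[0, 1, 0, 0] <= [0, 2, 0, 0]? True
[0, 2, 0, 0] <= [0, 1, 0, 0]? False
Relation: before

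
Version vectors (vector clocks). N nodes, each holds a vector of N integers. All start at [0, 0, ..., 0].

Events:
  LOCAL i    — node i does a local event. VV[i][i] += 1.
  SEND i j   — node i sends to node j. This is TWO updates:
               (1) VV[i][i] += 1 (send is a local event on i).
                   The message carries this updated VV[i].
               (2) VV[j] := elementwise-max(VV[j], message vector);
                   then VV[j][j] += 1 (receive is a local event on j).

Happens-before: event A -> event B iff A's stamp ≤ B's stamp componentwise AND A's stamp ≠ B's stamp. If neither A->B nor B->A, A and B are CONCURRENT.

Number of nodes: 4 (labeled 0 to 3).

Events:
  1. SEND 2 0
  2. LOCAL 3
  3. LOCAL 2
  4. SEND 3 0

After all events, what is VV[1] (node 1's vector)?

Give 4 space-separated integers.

Answer: 0 0 0 0

Derivation:
Initial: VV[0]=[0, 0, 0, 0]
Initial: VV[1]=[0, 0, 0, 0]
Initial: VV[2]=[0, 0, 0, 0]
Initial: VV[3]=[0, 0, 0, 0]
Event 1: SEND 2->0: VV[2][2]++ -> VV[2]=[0, 0, 1, 0], msg_vec=[0, 0, 1, 0]; VV[0]=max(VV[0],msg_vec) then VV[0][0]++ -> VV[0]=[1, 0, 1, 0]
Event 2: LOCAL 3: VV[3][3]++ -> VV[3]=[0, 0, 0, 1]
Event 3: LOCAL 2: VV[2][2]++ -> VV[2]=[0, 0, 2, 0]
Event 4: SEND 3->0: VV[3][3]++ -> VV[3]=[0, 0, 0, 2], msg_vec=[0, 0, 0, 2]; VV[0]=max(VV[0],msg_vec) then VV[0][0]++ -> VV[0]=[2, 0, 1, 2]
Final vectors: VV[0]=[2, 0, 1, 2]; VV[1]=[0, 0, 0, 0]; VV[2]=[0, 0, 2, 0]; VV[3]=[0, 0, 0, 2]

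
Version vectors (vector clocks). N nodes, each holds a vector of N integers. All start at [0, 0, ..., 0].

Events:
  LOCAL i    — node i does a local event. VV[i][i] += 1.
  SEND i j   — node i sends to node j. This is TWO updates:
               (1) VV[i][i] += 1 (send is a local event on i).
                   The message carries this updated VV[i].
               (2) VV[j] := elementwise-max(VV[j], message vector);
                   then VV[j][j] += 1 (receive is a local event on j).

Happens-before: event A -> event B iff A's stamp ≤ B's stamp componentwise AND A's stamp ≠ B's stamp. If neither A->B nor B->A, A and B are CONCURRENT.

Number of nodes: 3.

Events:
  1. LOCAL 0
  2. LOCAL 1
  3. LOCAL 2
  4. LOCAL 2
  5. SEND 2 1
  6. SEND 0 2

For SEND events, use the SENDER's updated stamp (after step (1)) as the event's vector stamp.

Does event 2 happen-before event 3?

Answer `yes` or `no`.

Initial: VV[0]=[0, 0, 0]
Initial: VV[1]=[0, 0, 0]
Initial: VV[2]=[0, 0, 0]
Event 1: LOCAL 0: VV[0][0]++ -> VV[0]=[1, 0, 0]
Event 2: LOCAL 1: VV[1][1]++ -> VV[1]=[0, 1, 0]
Event 3: LOCAL 2: VV[2][2]++ -> VV[2]=[0, 0, 1]
Event 4: LOCAL 2: VV[2][2]++ -> VV[2]=[0, 0, 2]
Event 5: SEND 2->1: VV[2][2]++ -> VV[2]=[0, 0, 3], msg_vec=[0, 0, 3]; VV[1]=max(VV[1],msg_vec) then VV[1][1]++ -> VV[1]=[0, 2, 3]
Event 6: SEND 0->2: VV[0][0]++ -> VV[0]=[2, 0, 0], msg_vec=[2, 0, 0]; VV[2]=max(VV[2],msg_vec) then VV[2][2]++ -> VV[2]=[2, 0, 4]
Event 2 stamp: [0, 1, 0]
Event 3 stamp: [0, 0, 1]
[0, 1, 0] <= [0, 0, 1]? False. Equal? False. Happens-before: False

Answer: no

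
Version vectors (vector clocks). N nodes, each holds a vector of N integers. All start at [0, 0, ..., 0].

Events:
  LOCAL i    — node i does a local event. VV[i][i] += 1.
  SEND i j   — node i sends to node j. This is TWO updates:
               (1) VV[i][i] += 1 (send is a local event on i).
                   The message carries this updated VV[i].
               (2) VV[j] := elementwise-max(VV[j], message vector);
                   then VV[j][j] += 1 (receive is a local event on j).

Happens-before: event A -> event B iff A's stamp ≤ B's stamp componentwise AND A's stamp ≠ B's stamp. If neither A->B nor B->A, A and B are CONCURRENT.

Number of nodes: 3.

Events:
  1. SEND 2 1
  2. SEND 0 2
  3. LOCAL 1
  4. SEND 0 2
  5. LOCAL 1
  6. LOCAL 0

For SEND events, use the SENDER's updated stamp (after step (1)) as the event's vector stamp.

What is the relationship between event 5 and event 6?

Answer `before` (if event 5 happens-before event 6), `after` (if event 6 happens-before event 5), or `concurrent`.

Initial: VV[0]=[0, 0, 0]
Initial: VV[1]=[0, 0, 0]
Initial: VV[2]=[0, 0, 0]
Event 1: SEND 2->1: VV[2][2]++ -> VV[2]=[0, 0, 1], msg_vec=[0, 0, 1]; VV[1]=max(VV[1],msg_vec) then VV[1][1]++ -> VV[1]=[0, 1, 1]
Event 2: SEND 0->2: VV[0][0]++ -> VV[0]=[1, 0, 0], msg_vec=[1, 0, 0]; VV[2]=max(VV[2],msg_vec) then VV[2][2]++ -> VV[2]=[1, 0, 2]
Event 3: LOCAL 1: VV[1][1]++ -> VV[1]=[0, 2, 1]
Event 4: SEND 0->2: VV[0][0]++ -> VV[0]=[2, 0, 0], msg_vec=[2, 0, 0]; VV[2]=max(VV[2],msg_vec) then VV[2][2]++ -> VV[2]=[2, 0, 3]
Event 5: LOCAL 1: VV[1][1]++ -> VV[1]=[0, 3, 1]
Event 6: LOCAL 0: VV[0][0]++ -> VV[0]=[3, 0, 0]
Event 5 stamp: [0, 3, 1]
Event 6 stamp: [3, 0, 0]
[0, 3, 1] <= [3, 0, 0]? False
[3, 0, 0] <= [0, 3, 1]? False
Relation: concurrent

Answer: concurrent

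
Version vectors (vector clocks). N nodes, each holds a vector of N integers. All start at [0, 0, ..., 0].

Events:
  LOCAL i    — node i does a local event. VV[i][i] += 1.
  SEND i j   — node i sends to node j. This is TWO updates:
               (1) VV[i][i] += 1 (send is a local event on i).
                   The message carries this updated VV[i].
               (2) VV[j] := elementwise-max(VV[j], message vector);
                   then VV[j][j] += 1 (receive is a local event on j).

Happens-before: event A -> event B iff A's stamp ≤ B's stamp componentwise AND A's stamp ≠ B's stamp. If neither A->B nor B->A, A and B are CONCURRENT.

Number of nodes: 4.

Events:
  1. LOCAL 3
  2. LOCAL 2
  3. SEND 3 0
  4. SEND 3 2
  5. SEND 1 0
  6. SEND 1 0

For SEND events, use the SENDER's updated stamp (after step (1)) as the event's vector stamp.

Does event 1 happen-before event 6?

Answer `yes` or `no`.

Initial: VV[0]=[0, 0, 0, 0]
Initial: VV[1]=[0, 0, 0, 0]
Initial: VV[2]=[0, 0, 0, 0]
Initial: VV[3]=[0, 0, 0, 0]
Event 1: LOCAL 3: VV[3][3]++ -> VV[3]=[0, 0, 0, 1]
Event 2: LOCAL 2: VV[2][2]++ -> VV[2]=[0, 0, 1, 0]
Event 3: SEND 3->0: VV[3][3]++ -> VV[3]=[0, 0, 0, 2], msg_vec=[0, 0, 0, 2]; VV[0]=max(VV[0],msg_vec) then VV[0][0]++ -> VV[0]=[1, 0, 0, 2]
Event 4: SEND 3->2: VV[3][3]++ -> VV[3]=[0, 0, 0, 3], msg_vec=[0, 0, 0, 3]; VV[2]=max(VV[2],msg_vec) then VV[2][2]++ -> VV[2]=[0, 0, 2, 3]
Event 5: SEND 1->0: VV[1][1]++ -> VV[1]=[0, 1, 0, 0], msg_vec=[0, 1, 0, 0]; VV[0]=max(VV[0],msg_vec) then VV[0][0]++ -> VV[0]=[2, 1, 0, 2]
Event 6: SEND 1->0: VV[1][1]++ -> VV[1]=[0, 2, 0, 0], msg_vec=[0, 2, 0, 0]; VV[0]=max(VV[0],msg_vec) then VV[0][0]++ -> VV[0]=[3, 2, 0, 2]
Event 1 stamp: [0, 0, 0, 1]
Event 6 stamp: [0, 2, 0, 0]
[0, 0, 0, 1] <= [0, 2, 0, 0]? False. Equal? False. Happens-before: False

Answer: no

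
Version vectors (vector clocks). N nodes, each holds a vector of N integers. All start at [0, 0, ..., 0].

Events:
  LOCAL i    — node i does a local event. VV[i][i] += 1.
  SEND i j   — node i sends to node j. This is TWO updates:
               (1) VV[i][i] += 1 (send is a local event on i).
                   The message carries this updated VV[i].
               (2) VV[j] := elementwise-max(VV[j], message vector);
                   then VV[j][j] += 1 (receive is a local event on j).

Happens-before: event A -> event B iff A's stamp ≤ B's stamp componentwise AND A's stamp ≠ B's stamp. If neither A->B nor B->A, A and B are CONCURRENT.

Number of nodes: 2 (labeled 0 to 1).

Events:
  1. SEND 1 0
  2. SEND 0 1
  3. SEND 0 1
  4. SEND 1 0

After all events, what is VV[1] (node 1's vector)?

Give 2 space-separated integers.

Answer: 3 4

Derivation:
Initial: VV[0]=[0, 0]
Initial: VV[1]=[0, 0]
Event 1: SEND 1->0: VV[1][1]++ -> VV[1]=[0, 1], msg_vec=[0, 1]; VV[0]=max(VV[0],msg_vec) then VV[0][0]++ -> VV[0]=[1, 1]
Event 2: SEND 0->1: VV[0][0]++ -> VV[0]=[2, 1], msg_vec=[2, 1]; VV[1]=max(VV[1],msg_vec) then VV[1][1]++ -> VV[1]=[2, 2]
Event 3: SEND 0->1: VV[0][0]++ -> VV[0]=[3, 1], msg_vec=[3, 1]; VV[1]=max(VV[1],msg_vec) then VV[1][1]++ -> VV[1]=[3, 3]
Event 4: SEND 1->0: VV[1][1]++ -> VV[1]=[3, 4], msg_vec=[3, 4]; VV[0]=max(VV[0],msg_vec) then VV[0][0]++ -> VV[0]=[4, 4]
Final vectors: VV[0]=[4, 4]; VV[1]=[3, 4]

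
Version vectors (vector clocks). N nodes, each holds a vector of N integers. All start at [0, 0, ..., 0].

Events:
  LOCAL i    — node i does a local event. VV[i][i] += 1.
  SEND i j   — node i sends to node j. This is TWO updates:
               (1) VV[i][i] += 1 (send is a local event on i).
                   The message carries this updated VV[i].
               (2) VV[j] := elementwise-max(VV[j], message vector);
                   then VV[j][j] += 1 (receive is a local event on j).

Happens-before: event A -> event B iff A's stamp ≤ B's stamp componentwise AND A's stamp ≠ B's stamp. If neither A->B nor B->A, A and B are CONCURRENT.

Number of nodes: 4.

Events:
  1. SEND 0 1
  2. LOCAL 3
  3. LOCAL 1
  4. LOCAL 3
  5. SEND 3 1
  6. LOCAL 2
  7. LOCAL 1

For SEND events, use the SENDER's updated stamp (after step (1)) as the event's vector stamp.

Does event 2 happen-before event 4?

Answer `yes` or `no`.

Answer: yes

Derivation:
Initial: VV[0]=[0, 0, 0, 0]
Initial: VV[1]=[0, 0, 0, 0]
Initial: VV[2]=[0, 0, 0, 0]
Initial: VV[3]=[0, 0, 0, 0]
Event 1: SEND 0->1: VV[0][0]++ -> VV[0]=[1, 0, 0, 0], msg_vec=[1, 0, 0, 0]; VV[1]=max(VV[1],msg_vec) then VV[1][1]++ -> VV[1]=[1, 1, 0, 0]
Event 2: LOCAL 3: VV[3][3]++ -> VV[3]=[0, 0, 0, 1]
Event 3: LOCAL 1: VV[1][1]++ -> VV[1]=[1, 2, 0, 0]
Event 4: LOCAL 3: VV[3][3]++ -> VV[3]=[0, 0, 0, 2]
Event 5: SEND 3->1: VV[3][3]++ -> VV[3]=[0, 0, 0, 3], msg_vec=[0, 0, 0, 3]; VV[1]=max(VV[1],msg_vec) then VV[1][1]++ -> VV[1]=[1, 3, 0, 3]
Event 6: LOCAL 2: VV[2][2]++ -> VV[2]=[0, 0, 1, 0]
Event 7: LOCAL 1: VV[1][1]++ -> VV[1]=[1, 4, 0, 3]
Event 2 stamp: [0, 0, 0, 1]
Event 4 stamp: [0, 0, 0, 2]
[0, 0, 0, 1] <= [0, 0, 0, 2]? True. Equal? False. Happens-before: True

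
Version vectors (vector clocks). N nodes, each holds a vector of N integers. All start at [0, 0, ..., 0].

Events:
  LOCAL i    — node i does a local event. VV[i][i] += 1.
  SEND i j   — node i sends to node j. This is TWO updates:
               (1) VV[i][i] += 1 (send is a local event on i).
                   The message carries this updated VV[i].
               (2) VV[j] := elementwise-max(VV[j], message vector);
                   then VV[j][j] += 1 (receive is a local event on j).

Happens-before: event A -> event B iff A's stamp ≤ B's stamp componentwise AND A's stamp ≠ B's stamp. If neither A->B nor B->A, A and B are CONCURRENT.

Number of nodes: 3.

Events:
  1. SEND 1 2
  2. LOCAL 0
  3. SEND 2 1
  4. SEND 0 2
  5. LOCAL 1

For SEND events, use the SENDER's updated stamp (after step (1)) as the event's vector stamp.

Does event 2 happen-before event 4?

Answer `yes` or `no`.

Answer: yes

Derivation:
Initial: VV[0]=[0, 0, 0]
Initial: VV[1]=[0, 0, 0]
Initial: VV[2]=[0, 0, 0]
Event 1: SEND 1->2: VV[1][1]++ -> VV[1]=[0, 1, 0], msg_vec=[0, 1, 0]; VV[2]=max(VV[2],msg_vec) then VV[2][2]++ -> VV[2]=[0, 1, 1]
Event 2: LOCAL 0: VV[0][0]++ -> VV[0]=[1, 0, 0]
Event 3: SEND 2->1: VV[2][2]++ -> VV[2]=[0, 1, 2], msg_vec=[0, 1, 2]; VV[1]=max(VV[1],msg_vec) then VV[1][1]++ -> VV[1]=[0, 2, 2]
Event 4: SEND 0->2: VV[0][0]++ -> VV[0]=[2, 0, 0], msg_vec=[2, 0, 0]; VV[2]=max(VV[2],msg_vec) then VV[2][2]++ -> VV[2]=[2, 1, 3]
Event 5: LOCAL 1: VV[1][1]++ -> VV[1]=[0, 3, 2]
Event 2 stamp: [1, 0, 0]
Event 4 stamp: [2, 0, 0]
[1, 0, 0] <= [2, 0, 0]? True. Equal? False. Happens-before: True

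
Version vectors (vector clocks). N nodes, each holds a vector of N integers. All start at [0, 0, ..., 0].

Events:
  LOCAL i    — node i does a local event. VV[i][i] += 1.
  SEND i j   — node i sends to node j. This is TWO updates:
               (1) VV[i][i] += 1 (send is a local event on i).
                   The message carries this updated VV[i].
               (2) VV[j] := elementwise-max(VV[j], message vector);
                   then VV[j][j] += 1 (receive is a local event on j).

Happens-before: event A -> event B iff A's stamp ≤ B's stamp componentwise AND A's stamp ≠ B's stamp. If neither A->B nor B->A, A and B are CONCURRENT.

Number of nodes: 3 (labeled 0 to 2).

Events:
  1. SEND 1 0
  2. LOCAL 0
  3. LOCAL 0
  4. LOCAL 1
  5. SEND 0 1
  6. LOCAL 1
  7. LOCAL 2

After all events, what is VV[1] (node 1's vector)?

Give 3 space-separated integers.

Initial: VV[0]=[0, 0, 0]
Initial: VV[1]=[0, 0, 0]
Initial: VV[2]=[0, 0, 0]
Event 1: SEND 1->0: VV[1][1]++ -> VV[1]=[0, 1, 0], msg_vec=[0, 1, 0]; VV[0]=max(VV[0],msg_vec) then VV[0][0]++ -> VV[0]=[1, 1, 0]
Event 2: LOCAL 0: VV[0][0]++ -> VV[0]=[2, 1, 0]
Event 3: LOCAL 0: VV[0][0]++ -> VV[0]=[3, 1, 0]
Event 4: LOCAL 1: VV[1][1]++ -> VV[1]=[0, 2, 0]
Event 5: SEND 0->1: VV[0][0]++ -> VV[0]=[4, 1, 0], msg_vec=[4, 1, 0]; VV[1]=max(VV[1],msg_vec) then VV[1][1]++ -> VV[1]=[4, 3, 0]
Event 6: LOCAL 1: VV[1][1]++ -> VV[1]=[4, 4, 0]
Event 7: LOCAL 2: VV[2][2]++ -> VV[2]=[0, 0, 1]
Final vectors: VV[0]=[4, 1, 0]; VV[1]=[4, 4, 0]; VV[2]=[0, 0, 1]

Answer: 4 4 0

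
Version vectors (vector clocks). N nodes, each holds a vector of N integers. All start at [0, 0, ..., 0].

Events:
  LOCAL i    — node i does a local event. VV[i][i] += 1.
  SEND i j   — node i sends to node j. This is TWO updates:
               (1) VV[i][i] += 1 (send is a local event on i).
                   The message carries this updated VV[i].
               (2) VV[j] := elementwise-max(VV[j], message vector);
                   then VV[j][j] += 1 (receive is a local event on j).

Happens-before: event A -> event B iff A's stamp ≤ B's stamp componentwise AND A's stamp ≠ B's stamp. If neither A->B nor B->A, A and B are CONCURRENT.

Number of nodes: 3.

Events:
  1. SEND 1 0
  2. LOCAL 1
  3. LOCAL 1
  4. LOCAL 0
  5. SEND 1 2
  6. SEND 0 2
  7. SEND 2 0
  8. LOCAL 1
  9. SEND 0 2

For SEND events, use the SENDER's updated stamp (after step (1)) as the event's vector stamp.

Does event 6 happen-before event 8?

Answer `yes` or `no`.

Initial: VV[0]=[0, 0, 0]
Initial: VV[1]=[0, 0, 0]
Initial: VV[2]=[0, 0, 0]
Event 1: SEND 1->0: VV[1][1]++ -> VV[1]=[0, 1, 0], msg_vec=[0, 1, 0]; VV[0]=max(VV[0],msg_vec) then VV[0][0]++ -> VV[0]=[1, 1, 0]
Event 2: LOCAL 1: VV[1][1]++ -> VV[1]=[0, 2, 0]
Event 3: LOCAL 1: VV[1][1]++ -> VV[1]=[0, 3, 0]
Event 4: LOCAL 0: VV[0][0]++ -> VV[0]=[2, 1, 0]
Event 5: SEND 1->2: VV[1][1]++ -> VV[1]=[0, 4, 0], msg_vec=[0, 4, 0]; VV[2]=max(VV[2],msg_vec) then VV[2][2]++ -> VV[2]=[0, 4, 1]
Event 6: SEND 0->2: VV[0][0]++ -> VV[0]=[3, 1, 0], msg_vec=[3, 1, 0]; VV[2]=max(VV[2],msg_vec) then VV[2][2]++ -> VV[2]=[3, 4, 2]
Event 7: SEND 2->0: VV[2][2]++ -> VV[2]=[3, 4, 3], msg_vec=[3, 4, 3]; VV[0]=max(VV[0],msg_vec) then VV[0][0]++ -> VV[0]=[4, 4, 3]
Event 8: LOCAL 1: VV[1][1]++ -> VV[1]=[0, 5, 0]
Event 9: SEND 0->2: VV[0][0]++ -> VV[0]=[5, 4, 3], msg_vec=[5, 4, 3]; VV[2]=max(VV[2],msg_vec) then VV[2][2]++ -> VV[2]=[5, 4, 4]
Event 6 stamp: [3, 1, 0]
Event 8 stamp: [0, 5, 0]
[3, 1, 0] <= [0, 5, 0]? False. Equal? False. Happens-before: False

Answer: no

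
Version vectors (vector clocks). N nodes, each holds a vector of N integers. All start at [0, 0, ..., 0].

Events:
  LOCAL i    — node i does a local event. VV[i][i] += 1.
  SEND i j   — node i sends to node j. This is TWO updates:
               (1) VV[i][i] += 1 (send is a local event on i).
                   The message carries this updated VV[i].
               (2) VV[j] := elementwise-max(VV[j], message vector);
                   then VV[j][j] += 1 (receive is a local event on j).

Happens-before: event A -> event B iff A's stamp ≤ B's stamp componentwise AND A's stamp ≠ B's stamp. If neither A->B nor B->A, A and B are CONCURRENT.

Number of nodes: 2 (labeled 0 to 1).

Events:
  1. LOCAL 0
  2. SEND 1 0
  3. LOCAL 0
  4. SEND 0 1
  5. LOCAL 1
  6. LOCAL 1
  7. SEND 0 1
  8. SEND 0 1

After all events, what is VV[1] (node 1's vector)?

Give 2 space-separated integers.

Initial: VV[0]=[0, 0]
Initial: VV[1]=[0, 0]
Event 1: LOCAL 0: VV[0][0]++ -> VV[0]=[1, 0]
Event 2: SEND 1->0: VV[1][1]++ -> VV[1]=[0, 1], msg_vec=[0, 1]; VV[0]=max(VV[0],msg_vec) then VV[0][0]++ -> VV[0]=[2, 1]
Event 3: LOCAL 0: VV[0][0]++ -> VV[0]=[3, 1]
Event 4: SEND 0->1: VV[0][0]++ -> VV[0]=[4, 1], msg_vec=[4, 1]; VV[1]=max(VV[1],msg_vec) then VV[1][1]++ -> VV[1]=[4, 2]
Event 5: LOCAL 1: VV[1][1]++ -> VV[1]=[4, 3]
Event 6: LOCAL 1: VV[1][1]++ -> VV[1]=[4, 4]
Event 7: SEND 0->1: VV[0][0]++ -> VV[0]=[5, 1], msg_vec=[5, 1]; VV[1]=max(VV[1],msg_vec) then VV[1][1]++ -> VV[1]=[5, 5]
Event 8: SEND 0->1: VV[0][0]++ -> VV[0]=[6, 1], msg_vec=[6, 1]; VV[1]=max(VV[1],msg_vec) then VV[1][1]++ -> VV[1]=[6, 6]
Final vectors: VV[0]=[6, 1]; VV[1]=[6, 6]

Answer: 6 6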